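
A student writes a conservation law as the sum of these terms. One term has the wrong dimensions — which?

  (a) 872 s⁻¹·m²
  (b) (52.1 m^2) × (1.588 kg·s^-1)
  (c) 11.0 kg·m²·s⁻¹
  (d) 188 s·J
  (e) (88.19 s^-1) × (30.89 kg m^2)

Dimensions:
  (a) m²·s⁻¹
  (b) [m²] · [kg·s⁻¹] = kg·m²·s⁻¹
  (c) kg·m²·s⁻¹
  (d) J·s = N·m·s = kg·m²·s⁻¹
  (e) [s⁻¹] · [kg·m²] = kg·m²·s⁻¹
All reduce to kg·m²·s⁻¹ except (a), which is m²·s⁻¹.

(a)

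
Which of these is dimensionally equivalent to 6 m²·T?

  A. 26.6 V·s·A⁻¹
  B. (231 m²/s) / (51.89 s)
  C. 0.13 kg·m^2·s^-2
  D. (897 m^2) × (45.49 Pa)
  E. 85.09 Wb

E.

Reference: T·m² = Wb·m⁻²·m² = kg·m²·s⁻²·A⁻¹.
Each option:
  A. V·s·A⁻¹ = J·C⁻¹·s·A⁻¹ = kg·m²·s⁻²·A⁻²
  B. [m²·s⁻¹] / [s] = m²·s⁻²
  C. kg·m²·s⁻²
  D. [m²] · [kg·m⁻¹·s⁻²] = kg·m·s⁻²
  E. Wb = V·s = kg·m²·s⁻²·A⁻¹  ← same
Only E. matches kg·m²·s⁻²·A⁻¹.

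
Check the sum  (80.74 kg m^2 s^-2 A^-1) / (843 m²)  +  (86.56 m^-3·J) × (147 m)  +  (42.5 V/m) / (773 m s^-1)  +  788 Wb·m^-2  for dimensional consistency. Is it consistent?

No

Expand each in SI base units:
  (80.74 kg m^2 s^-2 A^-1) / (843 m²):  [kg·m²·s⁻²·A⁻¹] / [m²] = kg·s⁻²·A⁻¹
  (86.56 m^-3·J) × (147 m):  [kg·m⁻¹·s⁻²] · [m] = kg·s⁻²
  (42.5 V/m) / (773 m s^-1):  [kg·m·s⁻³·A⁻¹] / [m·s⁻¹] = kg·s⁻²·A⁻¹
  788 Wb·m^-2:  Wb·m⁻² = V·s·m⁻² = kg·s⁻²·A⁻¹
The terms do not share a single dimension (kg·s⁻² vs kg·s⁻²·A⁻¹).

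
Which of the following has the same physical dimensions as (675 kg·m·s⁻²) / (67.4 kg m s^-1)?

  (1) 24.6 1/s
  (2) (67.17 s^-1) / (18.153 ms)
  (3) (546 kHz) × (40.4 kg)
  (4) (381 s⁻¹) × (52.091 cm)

Reference: [kg·m·s⁻²] / [kg·m·s⁻¹] = s⁻¹.
Each option:
  (1) s⁻¹  ← same
  (2) [s⁻¹] / [s] = s⁻²
  (3) [s⁻¹] · [kg] = kg·s⁻¹
  (4) [s⁻¹] · [m] = m·s⁻¹
Only (1) matches s⁻¹.

(1)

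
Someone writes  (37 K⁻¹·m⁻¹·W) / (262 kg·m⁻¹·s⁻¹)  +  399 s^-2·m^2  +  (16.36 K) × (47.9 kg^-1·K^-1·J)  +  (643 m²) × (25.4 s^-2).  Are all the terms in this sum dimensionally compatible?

No

Dimensions:
  (37 K⁻¹·m⁻¹·W) / (262 kg·m⁻¹·s⁻¹):  [kg·m·s⁻³·K⁻¹] / [kg·m⁻¹·s⁻¹] = m²·s⁻²·K⁻¹
  399 s^-2·m^2:  m²·s⁻²
  (16.36 K) × (47.9 kg^-1·K^-1·J):  [K] · [m²·s⁻²·K⁻¹] = m²·s⁻²
  (643 m²) × (25.4 s^-2):  [m²] · [s⁻²] = m²·s⁻²
The terms do not share a single dimension (m²·s⁻² vs m²·s⁻²·K⁻¹).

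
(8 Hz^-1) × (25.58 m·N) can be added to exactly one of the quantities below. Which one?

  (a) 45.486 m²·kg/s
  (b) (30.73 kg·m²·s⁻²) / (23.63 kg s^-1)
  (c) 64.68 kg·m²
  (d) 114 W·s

(a)

Reference: [s] · [kg·m²·s⁻²] = kg·m²·s⁻¹.
Each option:
  (a) kg·m²·s⁻¹  ← same
  (b) [kg·m²·s⁻²] / [kg·s⁻¹] = m²·s⁻¹
  (c) kg·m²
  (d) W·s = J·s⁻¹·s = kg·m²·s⁻²
Only (a) matches kg·m²·s⁻¹.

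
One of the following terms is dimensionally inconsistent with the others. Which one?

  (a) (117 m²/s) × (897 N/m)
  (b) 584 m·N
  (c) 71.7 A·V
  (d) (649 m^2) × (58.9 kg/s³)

(b)

Reduce each to base SI dimensions:
  (a) [m²·s⁻¹] · [kg·s⁻²] = kg·m²·s⁻³
  (b) N·m = kg·m·s⁻²·m = kg·m²·s⁻²
  (c) V·A = J·C⁻¹·A = kg·m²·s⁻³
  (d) [m²] · [kg·s⁻³] = kg·m²·s⁻³
All reduce to kg·m²·s⁻³ except (b), which is kg·m²·s⁻².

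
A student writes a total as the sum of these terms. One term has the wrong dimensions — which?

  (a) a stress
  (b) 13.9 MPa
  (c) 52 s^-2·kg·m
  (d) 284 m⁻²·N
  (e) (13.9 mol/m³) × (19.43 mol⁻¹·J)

(c)

Expand each in SI base units:
  (a) [stress] = kg·m⁻¹·s⁻²
  (b) Pa = N·m⁻² = kg·m⁻¹·s⁻²
  (c) kg·m·s⁻²
  (d) N·m⁻² = kg·m·s⁻²·m⁻² = kg·m⁻¹·s⁻²
  (e) [m⁻³·mol] · [kg·m²·s⁻²·mol⁻¹] = kg·m⁻¹·s⁻²
All reduce to kg·m⁻¹·s⁻² except (c), which is kg·m·s⁻².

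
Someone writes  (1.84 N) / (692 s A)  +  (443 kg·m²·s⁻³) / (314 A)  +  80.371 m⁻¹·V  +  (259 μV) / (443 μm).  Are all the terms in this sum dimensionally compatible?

Work out the base dimensions of each:
  (1.84 N) / (692 s A):  [kg·m·s⁻²] / [s·A] = kg·m·s⁻³·A⁻¹
  (443 kg·m²·s⁻³) / (314 A):  [kg·m²·s⁻³] / [A] = kg·m²·s⁻³·A⁻¹
  80.371 m⁻¹·V:  V·m⁻¹ = J·C⁻¹·m⁻¹ = kg·m·s⁻³·A⁻¹
  (259 μV) / (443 μm):  [kg·m²·s⁻³·A⁻¹] / [m] = kg·m·s⁻³·A⁻¹
The terms do not share a single dimension (kg·m²·s⁻³·A⁻¹ vs kg·m·s⁻³·A⁻¹).

No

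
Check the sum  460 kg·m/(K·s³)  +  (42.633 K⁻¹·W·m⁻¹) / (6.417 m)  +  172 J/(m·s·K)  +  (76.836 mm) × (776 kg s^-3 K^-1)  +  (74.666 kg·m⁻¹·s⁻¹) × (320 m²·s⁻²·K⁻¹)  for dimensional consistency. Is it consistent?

Expand each in SI base units:
  460 kg·m/(K·s³):  kg·m·s⁻³·K⁻¹
  (42.633 K⁻¹·W·m⁻¹) / (6.417 m):  [kg·m·s⁻³·K⁻¹] / [m] = kg·s⁻³·K⁻¹
  172 J/(m·s·K):  J·s⁻¹·m⁻¹·K⁻¹ = N·m·s⁻¹·m⁻¹·K⁻¹ = kg·m·s⁻³·K⁻¹
  (76.836 mm) × (776 kg s^-3 K^-1):  [m] · [kg·s⁻³·K⁻¹] = kg·m·s⁻³·K⁻¹
  (74.666 kg·m⁻¹·s⁻¹) × (320 m²·s⁻²·K⁻¹):  [kg·m⁻¹·s⁻¹] · [m²·s⁻²·K⁻¹] = kg·m·s⁻³·K⁻¹
The terms do not share a single dimension (kg·m·s⁻³·K⁻¹ vs kg·s⁻³·K⁻¹).

No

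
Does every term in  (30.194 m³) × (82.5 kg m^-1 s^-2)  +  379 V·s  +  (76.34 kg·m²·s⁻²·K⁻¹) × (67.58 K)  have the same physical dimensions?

No

Dimensions:
  (30.194 m³) × (82.5 kg m^-1 s^-2):  [m³] · [kg·m⁻¹·s⁻²] = kg·m²·s⁻²
  379 V·s:  V·s = J·C⁻¹·s = kg·m²·s⁻²·A⁻¹
  (76.34 kg·m²·s⁻²·K⁻¹) × (67.58 K):  [kg·m²·s⁻²·K⁻¹] · [K] = kg·m²·s⁻²
The terms do not share a single dimension (kg·m²·s⁻² vs kg·m²·s⁻²·A⁻¹).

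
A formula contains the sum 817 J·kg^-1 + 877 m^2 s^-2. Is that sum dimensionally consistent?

Yes

Reduce each to base SI dimensions:
  817 J·kg^-1:  J·kg⁻¹ = N·m·kg⁻¹ = m²·s⁻²
  877 m^2 s^-2:  m²·s⁻²
Both are m²·s⁻², so they have the same dimensions and can be added.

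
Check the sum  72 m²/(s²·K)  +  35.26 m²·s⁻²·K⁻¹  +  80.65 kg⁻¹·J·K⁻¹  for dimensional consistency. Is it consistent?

Expand each in SI base units:
  72 m²/(s²·K):  m²·s⁻²·K⁻¹
  35.26 m²·s⁻²·K⁻¹:  m²·s⁻²·K⁻¹
  80.65 kg⁻¹·J·K⁻¹:  J·kg⁻¹·K⁻¹ = N·m·kg⁻¹·K⁻¹ = m²·s⁻²·K⁻¹
Every term reduces to m²·s⁻²·K⁻¹.

Yes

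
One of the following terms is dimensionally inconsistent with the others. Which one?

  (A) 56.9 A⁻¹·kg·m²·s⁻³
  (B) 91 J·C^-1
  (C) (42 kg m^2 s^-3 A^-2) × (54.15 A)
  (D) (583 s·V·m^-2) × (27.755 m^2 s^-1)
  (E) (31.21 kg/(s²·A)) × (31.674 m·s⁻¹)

(E)

Reduce each to base SI dimensions:
  (A) kg·m²·s⁻³·A⁻¹
  (B) J·C⁻¹ = N·m·(s·A)⁻¹ = kg·m²·s⁻³·A⁻¹
  (C) [kg·m²·s⁻³·A⁻²] · [A] = kg·m²·s⁻³·A⁻¹
  (D) [kg·s⁻²·A⁻¹] · [m²·s⁻¹] = kg·m²·s⁻³·A⁻¹
  (E) [kg·s⁻²·A⁻¹] · [m·s⁻¹] = kg·m·s⁻³·A⁻¹
All reduce to kg·m²·s⁻³·A⁻¹ except (E), which is kg·m·s⁻³·A⁻¹.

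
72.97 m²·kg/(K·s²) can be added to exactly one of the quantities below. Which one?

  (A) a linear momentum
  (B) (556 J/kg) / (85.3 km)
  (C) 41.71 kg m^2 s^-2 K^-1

(C)

Reference: kg·m²·s⁻²·K⁻¹.
Each option:
  (A) [linear momentum] = kg·m·s⁻¹
  (B) [m²·s⁻²] / [m] = m·s⁻²
  (C) kg·m²·s⁻²·K⁻¹  ← same
Only (C) matches kg·m²·s⁻²·K⁻¹.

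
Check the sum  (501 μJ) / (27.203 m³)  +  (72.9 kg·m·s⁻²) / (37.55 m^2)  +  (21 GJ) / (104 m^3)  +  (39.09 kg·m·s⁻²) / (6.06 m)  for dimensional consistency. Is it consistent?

No

Work out the base dimensions of each:
  (501 μJ) / (27.203 m³):  [kg·m²·s⁻²] / [m³] = kg·m⁻¹·s⁻²
  (72.9 kg·m·s⁻²) / (37.55 m^2):  [kg·m·s⁻²] / [m²] = kg·m⁻¹·s⁻²
  (21 GJ) / (104 m^3):  [kg·m²·s⁻²] / [m³] = kg·m⁻¹·s⁻²
  (39.09 kg·m·s⁻²) / (6.06 m):  [kg·m·s⁻²] / [m] = kg·s⁻²
The terms do not share a single dimension (kg·m⁻¹·s⁻² vs kg·s⁻²).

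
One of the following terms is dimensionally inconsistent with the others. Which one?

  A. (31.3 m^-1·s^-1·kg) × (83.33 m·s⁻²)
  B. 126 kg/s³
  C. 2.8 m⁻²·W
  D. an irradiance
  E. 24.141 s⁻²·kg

E.

Expand each in SI base units:
  A. [kg·m⁻¹·s⁻¹] · [m·s⁻²] = kg·s⁻³
  B. kg·s⁻³
  C. W·m⁻² = J·s⁻¹·m⁻² = kg·s⁻³
  D. [irradiance] = kg·s⁻³
  E. kg·s⁻²
All reduce to kg·s⁻³ except E., which is kg·s⁻².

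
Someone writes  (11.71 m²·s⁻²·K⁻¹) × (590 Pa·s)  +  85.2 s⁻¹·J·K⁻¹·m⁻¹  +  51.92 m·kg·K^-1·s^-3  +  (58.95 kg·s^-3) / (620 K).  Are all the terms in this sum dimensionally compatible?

Reduce each to base SI dimensions:
  (11.71 m²·s⁻²·K⁻¹) × (590 Pa·s):  [m²·s⁻²·K⁻¹] · [kg·m⁻¹·s⁻¹] = kg·m·s⁻³·K⁻¹
  85.2 s⁻¹·J·K⁻¹·m⁻¹:  J·s⁻¹·m⁻¹·K⁻¹ = N·m·s⁻¹·m⁻¹·K⁻¹ = kg·m·s⁻³·K⁻¹
  51.92 m·kg·K^-1·s^-3:  kg·m·s⁻³·K⁻¹
  (58.95 kg·s^-3) / (620 K):  [kg·s⁻³] / [K] = kg·s⁻³·K⁻¹
The terms do not share a single dimension (kg·m·s⁻³·K⁻¹ vs kg·s⁻³·K⁻¹).

No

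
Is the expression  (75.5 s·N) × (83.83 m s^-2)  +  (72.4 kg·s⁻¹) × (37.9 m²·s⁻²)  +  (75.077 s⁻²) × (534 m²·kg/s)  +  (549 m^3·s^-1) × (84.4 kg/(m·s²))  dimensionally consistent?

Expand each in SI base units:
  (75.5 s·N) × (83.83 m s^-2):  [kg·m·s⁻¹] · [m·s⁻²] = kg·m²·s⁻³
  (72.4 kg·s⁻¹) × (37.9 m²·s⁻²):  [kg·s⁻¹] · [m²·s⁻²] = kg·m²·s⁻³
  (75.077 s⁻²) × (534 m²·kg/s):  [s⁻²] · [kg·m²·s⁻¹] = kg·m²·s⁻³
  (549 m^3·s^-1) × (84.4 kg/(m·s²)):  [m³·s⁻¹] · [kg·m⁻¹·s⁻²] = kg·m²·s⁻³
Every term reduces to kg·m²·s⁻³.

Yes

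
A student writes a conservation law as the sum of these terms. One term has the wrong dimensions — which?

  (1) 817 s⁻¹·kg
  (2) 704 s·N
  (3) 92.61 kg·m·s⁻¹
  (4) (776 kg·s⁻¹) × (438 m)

In SI base units:
  (1) kg·s⁻¹
  (2) N·s = kg·m·s⁻²·s = kg·m·s⁻¹
  (3) kg·m·s⁻¹
  (4) [kg·s⁻¹] · [m] = kg·m·s⁻¹
All reduce to kg·m·s⁻¹ except (1), which is kg·s⁻¹.

(1)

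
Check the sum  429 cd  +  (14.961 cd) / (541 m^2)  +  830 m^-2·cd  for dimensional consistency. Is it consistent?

No

Dimensions:
  429 cd:  cd
  (14.961 cd) / (541 m^2):  [cd] / [m²] = m⁻²·cd
  830 m^-2·cd:  cd·m⁻² = m⁻²·cd
The terms do not share a single dimension (cd vs m⁻²·cd).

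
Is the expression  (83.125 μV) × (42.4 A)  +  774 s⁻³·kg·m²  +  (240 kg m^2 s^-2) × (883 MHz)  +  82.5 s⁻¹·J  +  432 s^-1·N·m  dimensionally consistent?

Reduce each to base SI dimensions:
  (83.125 μV) × (42.4 A):  [kg·m²·s⁻³·A⁻¹] · [A] = kg·m²·s⁻³
  774 s⁻³·kg·m²:  kg·m²·s⁻³
  (240 kg m^2 s^-2) × (883 MHz):  [kg·m²·s⁻²] · [s⁻¹] = kg·m²·s⁻³
  82.5 s⁻¹·J:  J·s⁻¹ = N·m·s⁻¹ = kg·m²·s⁻³
  432 s^-1·N·m:  N·m·s⁻¹ = kg·m·s⁻²·m·s⁻¹ = kg·m²·s⁻³
Every term reduces to kg·m²·s⁻³.

Yes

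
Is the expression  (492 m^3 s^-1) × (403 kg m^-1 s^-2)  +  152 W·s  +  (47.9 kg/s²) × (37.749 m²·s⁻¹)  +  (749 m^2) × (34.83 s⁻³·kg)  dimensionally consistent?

No

Work out the base dimensions of each:
  (492 m^3 s^-1) × (403 kg m^-1 s^-2):  [m³·s⁻¹] · [kg·m⁻¹·s⁻²] = kg·m²·s⁻³
  152 W·s:  W·s = J·s⁻¹·s = kg·m²·s⁻²
  (47.9 kg/s²) × (37.749 m²·s⁻¹):  [kg·s⁻²] · [m²·s⁻¹] = kg·m²·s⁻³
  (749 m^2) × (34.83 s⁻³·kg):  [m²] · [kg·s⁻³] = kg·m²·s⁻³
The terms do not share a single dimension (kg·m²·s⁻² vs kg·m²·s⁻³).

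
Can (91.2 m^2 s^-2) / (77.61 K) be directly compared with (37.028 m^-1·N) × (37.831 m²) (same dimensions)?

Reduce each to base SI dimensions:
  (91.2 m^2 s^-2) / (77.61 K):  [m²·s⁻²] / [K] = m²·s⁻²·K⁻¹
  (37.028 m^-1·N) × (37.831 m²):  [kg·s⁻²] · [m²] = kg·m²·s⁻²
m²·s⁻²·K⁻¹ ≠ kg·m²·s⁻², so they cannot be added.

No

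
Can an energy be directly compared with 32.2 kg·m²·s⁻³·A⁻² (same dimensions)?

No

Work out the base dimensions of each:
  an energy:  [energy] = kg·m²·s⁻²
  32.2 kg·m²·s⁻³·A⁻²:  kg·m²·s⁻³·A⁻²
kg·m²·s⁻² ≠ kg·m²·s⁻³·A⁻², so they cannot be added.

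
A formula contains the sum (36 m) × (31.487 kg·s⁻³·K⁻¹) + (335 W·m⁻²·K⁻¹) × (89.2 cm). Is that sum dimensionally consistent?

Yes

Reduce each to base SI dimensions:
  (36 m) × (31.487 kg·s⁻³·K⁻¹):  [m] · [kg·s⁻³·K⁻¹] = kg·m·s⁻³·K⁻¹
  (335 W·m⁻²·K⁻¹) × (89.2 cm):  [kg·s⁻³·K⁻¹] · [m] = kg·m·s⁻³·K⁻¹
Both are kg·m·s⁻³·K⁻¹, so they have the same dimensions and can be added.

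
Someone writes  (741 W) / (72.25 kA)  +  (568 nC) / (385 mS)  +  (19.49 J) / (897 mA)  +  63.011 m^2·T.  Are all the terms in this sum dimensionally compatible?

No

Work out the base dimensions of each:
  (741 W) / (72.25 kA):  [kg·m²·s⁻³] / [A] = kg·m²·s⁻³·A⁻¹
  (568 nC) / (385 mS):  [s·A] / [kg⁻¹·m⁻²·s³·A²] = kg·m²·s⁻²·A⁻¹
  (19.49 J) / (897 mA):  [kg·m²·s⁻²] / [A] = kg·m²·s⁻²·A⁻¹
  63.011 m^2·T:  T·m² = Wb·m⁻²·m² = kg·m²·s⁻²·A⁻¹
The terms do not share a single dimension (kg·m²·s⁻²·A⁻¹ vs kg·m²·s⁻³·A⁻¹).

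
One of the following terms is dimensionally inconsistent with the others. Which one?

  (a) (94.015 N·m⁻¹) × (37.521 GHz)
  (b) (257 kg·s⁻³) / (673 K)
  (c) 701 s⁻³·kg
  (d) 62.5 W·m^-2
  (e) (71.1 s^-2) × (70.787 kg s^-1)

Reduce each to base SI dimensions:
  (a) [kg·s⁻²] · [s⁻¹] = kg·s⁻³
  (b) [kg·s⁻³] / [K] = kg·s⁻³·K⁻¹
  (c) kg·s⁻³
  (d) W·m⁻² = J·s⁻¹·m⁻² = kg·s⁻³
  (e) [s⁻²] · [kg·s⁻¹] = kg·s⁻³
All reduce to kg·s⁻³ except (b), which is kg·s⁻³·K⁻¹.

(b)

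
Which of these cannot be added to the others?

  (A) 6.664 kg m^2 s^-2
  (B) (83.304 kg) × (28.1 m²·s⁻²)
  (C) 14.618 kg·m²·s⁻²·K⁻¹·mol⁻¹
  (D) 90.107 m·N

(C)

Dimensions:
  (A) kg·m²·s⁻²
  (B) [kg] · [m²·s⁻²] = kg·m²·s⁻²
  (C) kg·m²·s⁻²·K⁻¹·mol⁻¹
  (D) N·m = kg·m·s⁻²·m = kg·m²·s⁻²
All reduce to kg·m²·s⁻² except (C), which is kg·m²·s⁻²·K⁻¹·mol⁻¹.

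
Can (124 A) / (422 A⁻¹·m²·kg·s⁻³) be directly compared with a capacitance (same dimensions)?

Work out the base dimensions of each:
  (124 A) / (422 A⁻¹·m²·kg·s⁻³):  [A] / [kg·m²·s⁻³·A⁻¹] = kg⁻¹·m⁻²·s³·A²
  a capacitance:  [capacitance] = kg⁻¹·m⁻²·s⁴·A²
kg⁻¹·m⁻²·s³·A² ≠ kg⁻¹·m⁻²·s⁴·A², so they cannot be added.

No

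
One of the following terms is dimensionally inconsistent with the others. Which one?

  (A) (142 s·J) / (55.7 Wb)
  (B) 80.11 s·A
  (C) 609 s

(C)

Dimensions:
  (A) [kg·m²·s⁻¹] / [kg·m²·s⁻²·A⁻¹] = s·A
  (B) s·A
  (C) s
All reduce to s·A except (C), which is s.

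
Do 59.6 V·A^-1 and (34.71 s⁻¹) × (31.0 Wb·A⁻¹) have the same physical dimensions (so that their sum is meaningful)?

Yes

Reduce each to base SI dimensions:
  59.6 V·A^-1:  V·A⁻¹ = J·C⁻¹·A⁻¹ = kg·m²·s⁻³·A⁻²
  (34.71 s⁻¹) × (31.0 Wb·A⁻¹):  [s⁻¹] · [kg·m²·s⁻²·A⁻²] = kg·m²·s⁻³·A⁻²
Both are kg·m²·s⁻³·A⁻², so they have the same dimensions and can be added.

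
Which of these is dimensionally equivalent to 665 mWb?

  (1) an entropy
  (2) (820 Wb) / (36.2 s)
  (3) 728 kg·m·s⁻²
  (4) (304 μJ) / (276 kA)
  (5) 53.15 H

(4)

Reference: Wb = V·s = kg·m²·s⁻²·A⁻¹.
Each option:
  (1) [entropy] = kg·m²·s⁻²·K⁻¹
  (2) [kg·m²·s⁻²·A⁻¹] / [s] = kg·m²·s⁻³·A⁻¹
  (3) kg·m·s⁻²
  (4) [kg·m²·s⁻²] / [A] = kg·m²·s⁻²·A⁻¹  ← same
  (5) H = V·s·A⁻¹ = kg·m²·s⁻²·A⁻²
Only (4) matches kg·m²·s⁻²·A⁻¹.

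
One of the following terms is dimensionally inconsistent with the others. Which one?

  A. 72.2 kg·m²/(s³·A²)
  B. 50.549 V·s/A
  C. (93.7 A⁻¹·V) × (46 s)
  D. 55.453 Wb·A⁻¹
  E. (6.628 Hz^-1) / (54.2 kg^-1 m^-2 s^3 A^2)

A.

Expand each in SI base units:
  A. kg·m²·s⁻³·A⁻²
  B. V·s·A⁻¹ = J·C⁻¹·s·A⁻¹ = kg·m²·s⁻²·A⁻²
  C. [kg·m²·s⁻³·A⁻²] · [s] = kg·m²·s⁻²·A⁻²
  D. Wb·A⁻¹ = V·s·A⁻¹ = kg·m²·s⁻²·A⁻²
  E. [s] / [kg⁻¹·m⁻²·s³·A²] = kg·m²·s⁻²·A⁻²
All reduce to kg·m²·s⁻²·A⁻² except A., which is kg·m²·s⁻³·A⁻².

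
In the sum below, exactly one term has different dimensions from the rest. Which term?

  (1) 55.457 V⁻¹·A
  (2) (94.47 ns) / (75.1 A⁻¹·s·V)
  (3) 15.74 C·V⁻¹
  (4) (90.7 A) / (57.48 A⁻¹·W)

Work out the base dimensions of each:
  (1) A·V⁻¹ = A·(J·C⁻¹)⁻¹ = kg⁻¹·m⁻²·s³·A²
  (2) [s] / [kg·m²·s⁻²·A⁻²] = kg⁻¹·m⁻²·s³·A²
  (3) C·V⁻¹ = s·A·(J·C⁻¹)⁻¹ = kg⁻¹·m⁻²·s⁴·A²
  (4) [A] / [kg·m²·s⁻³·A⁻¹] = kg⁻¹·m⁻²·s³·A²
All reduce to kg⁻¹·m⁻²·s³·A² except (3), which is kg⁻¹·m⁻²·s⁴·A².

(3)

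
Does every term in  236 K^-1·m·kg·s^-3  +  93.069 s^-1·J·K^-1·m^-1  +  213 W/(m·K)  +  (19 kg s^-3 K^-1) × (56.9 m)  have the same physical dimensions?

Work out the base dimensions of each:
  236 K^-1·m·kg·s^-3:  kg·m·s⁻³·K⁻¹
  93.069 s^-1·J·K^-1·m^-1:  J·s⁻¹·m⁻¹·K⁻¹ = N·m·s⁻¹·m⁻¹·K⁻¹ = kg·m·s⁻³·K⁻¹
  213 W/(m·K):  W·m⁻¹·K⁻¹ = J·s⁻¹·m⁻¹·K⁻¹ = kg·m·s⁻³·K⁻¹
  (19 kg s^-3 K^-1) × (56.9 m):  [kg·s⁻³·K⁻¹] · [m] = kg·m·s⁻³·K⁻¹
Every term reduces to kg·m·s⁻³·K⁻¹.

Yes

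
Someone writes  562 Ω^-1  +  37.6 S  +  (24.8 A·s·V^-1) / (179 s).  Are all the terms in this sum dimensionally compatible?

In SI base units:
  562 Ω^-1:  Ω⁻¹ = (V·A⁻¹)⁻¹ = kg⁻¹·m⁻²·s³·A²
  37.6 S:  S = Ω⁻¹ = kg⁻¹·m⁻²·s³·A²
  (24.8 A·s·V^-1) / (179 s):  [kg⁻¹·m⁻²·s⁴·A²] / [s] = kg⁻¹·m⁻²·s³·A²
Every term reduces to kg⁻¹·m⁻²·s³·A².

Yes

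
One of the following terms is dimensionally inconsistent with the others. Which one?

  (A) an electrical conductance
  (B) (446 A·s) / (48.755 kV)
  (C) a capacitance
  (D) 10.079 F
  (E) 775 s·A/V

Expand each in SI base units:
  (A) [electrical conductance] = kg⁻¹·m⁻²·s³·A²
  (B) [s·A] / [kg·m²·s⁻³·A⁻¹] = kg⁻¹·m⁻²·s⁴·A²
  (C) [capacitance] = kg⁻¹·m⁻²·s⁴·A²
  (D) F = C·V⁻¹ = kg⁻¹·m⁻²·s⁴·A²
  (E) A·s·V⁻¹ = A·s·(J·C⁻¹)⁻¹ = kg⁻¹·m⁻²·s⁴·A²
All reduce to kg⁻¹·m⁻²·s⁴·A² except (A), which is kg⁻¹·m⁻²·s³·A².

(A)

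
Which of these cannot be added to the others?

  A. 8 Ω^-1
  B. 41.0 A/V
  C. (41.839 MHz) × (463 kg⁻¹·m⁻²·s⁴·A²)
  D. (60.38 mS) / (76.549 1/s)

D.

Reduce each to base SI dimensions:
  A. Ω⁻¹ = (V·A⁻¹)⁻¹ = kg⁻¹·m⁻²·s³·A²
  B. A·V⁻¹ = A·(J·C⁻¹)⁻¹ = kg⁻¹·m⁻²·s³·A²
  C. [s⁻¹] · [kg⁻¹·m⁻²·s⁴·A²] = kg⁻¹·m⁻²·s³·A²
  D. [kg⁻¹·m⁻²·s³·A²] / [s⁻¹] = kg⁻¹·m⁻²·s⁴·A²
All reduce to kg⁻¹·m⁻²·s³·A² except D., which is kg⁻¹·m⁻²·s⁴·A².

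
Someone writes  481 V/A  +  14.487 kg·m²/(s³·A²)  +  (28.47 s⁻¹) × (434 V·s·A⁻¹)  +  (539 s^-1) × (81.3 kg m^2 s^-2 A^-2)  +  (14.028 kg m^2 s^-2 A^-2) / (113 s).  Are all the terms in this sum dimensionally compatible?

In SI base units:
  481 V/A:  V·A⁻¹ = J·C⁻¹·A⁻¹ = kg·m²·s⁻³·A⁻²
  14.487 kg·m²/(s³·A²):  kg·m²·s⁻³·A⁻²
  (28.47 s⁻¹) × (434 V·s·A⁻¹):  [s⁻¹] · [kg·m²·s⁻²·A⁻²] = kg·m²·s⁻³·A⁻²
  (539 s^-1) × (81.3 kg m^2 s^-2 A^-2):  [s⁻¹] · [kg·m²·s⁻²·A⁻²] = kg·m²·s⁻³·A⁻²
  (14.028 kg m^2 s^-2 A^-2) / (113 s):  [kg·m²·s⁻²·A⁻²] / [s] = kg·m²·s⁻³·A⁻²
Every term reduces to kg·m²·s⁻³·A⁻².

Yes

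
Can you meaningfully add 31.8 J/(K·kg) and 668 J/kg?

Dimensions:
  31.8 J/(K·kg):  J·kg⁻¹·K⁻¹ = N·m·kg⁻¹·K⁻¹ = m²·s⁻²·K⁻¹
  668 J/kg:  J·kg⁻¹ = N·m·kg⁻¹ = m²·s⁻²
m²·s⁻²·K⁻¹ ≠ m²·s⁻², so they cannot be added.

No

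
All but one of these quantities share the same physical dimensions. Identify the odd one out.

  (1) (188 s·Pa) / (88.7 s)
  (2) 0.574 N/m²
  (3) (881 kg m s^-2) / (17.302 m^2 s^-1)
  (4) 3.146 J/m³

Dimensions:
  (1) [kg·m⁻¹·s⁻¹] / [s] = kg·m⁻¹·s⁻²
  (2) N·m⁻² = kg·m·s⁻²·m⁻² = kg·m⁻¹·s⁻²
  (3) [kg·m·s⁻²] / [m²·s⁻¹] = kg·m⁻¹·s⁻¹
  (4) J·m⁻³ = N·m·m⁻³ = kg·m⁻¹·s⁻²
All reduce to kg·m⁻¹·s⁻² except (3), which is kg·m⁻¹·s⁻¹.

(3)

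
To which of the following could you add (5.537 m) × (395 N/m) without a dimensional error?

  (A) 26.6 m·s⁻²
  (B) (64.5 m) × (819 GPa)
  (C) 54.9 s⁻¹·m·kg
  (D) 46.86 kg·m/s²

(D)

Reference: [m] · [kg·s⁻²] = kg·m·s⁻².
Each option:
  (A) m·s⁻²
  (B) [m] · [kg·m⁻¹·s⁻²] = kg·s⁻²
  (C) kg·m·s⁻¹
  (D) kg·m·s⁻²  ← same
Only (D) matches kg·m·s⁻².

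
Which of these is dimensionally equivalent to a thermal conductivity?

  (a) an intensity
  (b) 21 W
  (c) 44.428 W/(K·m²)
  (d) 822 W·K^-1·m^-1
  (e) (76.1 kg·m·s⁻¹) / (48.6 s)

(d)

Reference: [thermal conductivity] = kg·m·s⁻³·K⁻¹.
Each option:
  (a) [intensity] = kg·s⁻³
  (b) W = J·s⁻¹ = kg·m²·s⁻³
  (c) W·m⁻²·K⁻¹ = J·s⁻¹·m⁻²·K⁻¹ = kg·s⁻³·K⁻¹
  (d) W·m⁻¹·K⁻¹ = J·s⁻¹·m⁻¹·K⁻¹ = kg·m·s⁻³·K⁻¹  ← same
  (e) [kg·m·s⁻¹] / [s] = kg·m·s⁻²
Only (d) matches kg·m·s⁻³·K⁻¹.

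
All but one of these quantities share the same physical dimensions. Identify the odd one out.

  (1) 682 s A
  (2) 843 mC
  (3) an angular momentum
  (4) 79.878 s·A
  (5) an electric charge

In SI base units:
  (1) s·A
  (2) C = s·A
  (3) [angular momentum] = kg·m²·s⁻¹
  (4) A·s = s·A
  (5) [electric charge] = s·A
All reduce to s·A except (3), which is kg·m²·s⁻¹.

(3)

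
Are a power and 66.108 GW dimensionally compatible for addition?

Yes

Dimensions:
  a power:  [power] = kg·m²·s⁻³
  66.108 GW:  W = J·s⁻¹ = kg·m²·s⁻³
Both are kg·m²·s⁻³, so they have the same dimensions and can be added.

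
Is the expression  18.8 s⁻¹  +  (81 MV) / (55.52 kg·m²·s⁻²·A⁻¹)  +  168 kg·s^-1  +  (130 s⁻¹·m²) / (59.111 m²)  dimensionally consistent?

No

Dimensions:
  18.8 s⁻¹:  s⁻¹
  (81 MV) / (55.52 kg·m²·s⁻²·A⁻¹):  [kg·m²·s⁻³·A⁻¹] / [kg·m²·s⁻²·A⁻¹] = s⁻¹
  168 kg·s^-1:  kg·s⁻¹
  (130 s⁻¹·m²) / (59.111 m²):  [m²·s⁻¹] / [m²] = s⁻¹
The terms do not share a single dimension (kg·s⁻¹ vs s⁻¹).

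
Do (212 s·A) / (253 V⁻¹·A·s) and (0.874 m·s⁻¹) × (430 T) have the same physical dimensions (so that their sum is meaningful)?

No

Reduce each to base SI dimensions:
  (212 s·A) / (253 V⁻¹·A·s):  [s·A] / [kg⁻¹·m⁻²·s⁴·A²] = kg·m²·s⁻³·A⁻¹
  (0.874 m·s⁻¹) × (430 T):  [m·s⁻¹] · [kg·s⁻²·A⁻¹] = kg·m·s⁻³·A⁻¹
kg·m²·s⁻³·A⁻¹ ≠ kg·m·s⁻³·A⁻¹, so they cannot be added.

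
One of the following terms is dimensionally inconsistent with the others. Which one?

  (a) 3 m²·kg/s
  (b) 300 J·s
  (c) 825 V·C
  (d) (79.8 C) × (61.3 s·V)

Reduce each to base SI dimensions:
  (a) kg·m²·s⁻¹
  (b) J·s = N·m·s = kg·m²·s⁻¹
  (c) C·V = s·A·J·C⁻¹ = kg·m²·s⁻²
  (d) [s·A] · [kg·m²·s⁻²·A⁻¹] = kg·m²·s⁻¹
All reduce to kg·m²·s⁻¹ except (c), which is kg·m²·s⁻².

(c)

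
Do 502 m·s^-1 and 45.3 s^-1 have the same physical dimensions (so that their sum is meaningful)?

No

In SI base units:
  502 m·s^-1:  m·s⁻¹
  45.3 s^-1:  s⁻¹
m·s⁻¹ ≠ s⁻¹, so they cannot be added.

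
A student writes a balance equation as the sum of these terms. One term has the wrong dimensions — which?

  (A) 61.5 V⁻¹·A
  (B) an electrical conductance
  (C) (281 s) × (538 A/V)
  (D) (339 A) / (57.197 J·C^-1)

Reduce each to base SI dimensions:
  (A) A·V⁻¹ = A·(J·C⁻¹)⁻¹ = kg⁻¹·m⁻²·s³·A²
  (B) [electrical conductance] = kg⁻¹·m⁻²·s³·A²
  (C) [s] · [kg⁻¹·m⁻²·s³·A²] = kg⁻¹·m⁻²·s⁴·A²
  (D) [A] / [kg·m²·s⁻³·A⁻¹] = kg⁻¹·m⁻²·s³·A²
All reduce to kg⁻¹·m⁻²·s³·A² except (C), which is kg⁻¹·m⁻²·s⁴·A².

(C)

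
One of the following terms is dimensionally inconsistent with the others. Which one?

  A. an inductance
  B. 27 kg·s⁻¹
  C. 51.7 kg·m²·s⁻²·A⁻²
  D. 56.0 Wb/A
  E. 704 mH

B.

Reduce each to base SI dimensions:
  A. [inductance] = kg·m²·s⁻²·A⁻²
  B. kg·s⁻¹
  C. kg·m²·s⁻²·A⁻²
  D. Wb·A⁻¹ = V·s·A⁻¹ = kg·m²·s⁻²·A⁻²
  E. H = V·s·A⁻¹ = kg·m²·s⁻²·A⁻²
All reduce to kg·m²·s⁻²·A⁻² except B., which is kg·s⁻¹.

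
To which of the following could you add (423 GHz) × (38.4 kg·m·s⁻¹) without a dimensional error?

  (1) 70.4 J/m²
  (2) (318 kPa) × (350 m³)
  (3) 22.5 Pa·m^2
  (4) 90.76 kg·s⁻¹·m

Reference: [s⁻¹] · [kg·m·s⁻¹] = kg·m·s⁻².
Each option:
  (1) J·m⁻² = N·m·m⁻² = kg·s⁻²
  (2) [kg·m⁻¹·s⁻²] · [m³] = kg·m²·s⁻²
  (3) Pa·m² = N·m⁻²·m² = kg·m·s⁻²  ← same
  (4) kg·m·s⁻¹
Only (3) matches kg·m·s⁻².

(3)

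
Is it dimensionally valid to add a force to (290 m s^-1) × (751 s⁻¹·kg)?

Yes

In SI base units:
  a force:  [force] = kg·m·s⁻²
  (290 m s^-1) × (751 s⁻¹·kg):  [m·s⁻¹] · [kg·s⁻¹] = kg·m·s⁻²
Both are kg·m·s⁻², so they have the same dimensions and can be added.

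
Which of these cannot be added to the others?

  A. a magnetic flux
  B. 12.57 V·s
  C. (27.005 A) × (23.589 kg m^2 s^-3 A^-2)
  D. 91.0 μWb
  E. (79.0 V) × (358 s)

C.

In SI base units:
  A. [magnetic flux] = kg·m²·s⁻²·A⁻¹
  B. V·s = J·C⁻¹·s = kg·m²·s⁻²·A⁻¹
  C. [A] · [kg·m²·s⁻³·A⁻²] = kg·m²·s⁻³·A⁻¹
  D. Wb = V·s = kg·m²·s⁻²·A⁻¹
  E. [kg·m²·s⁻³·A⁻¹] · [s] = kg·m²·s⁻²·A⁻¹
All reduce to kg·m²·s⁻²·A⁻¹ except C., which is kg·m²·s⁻³·A⁻¹.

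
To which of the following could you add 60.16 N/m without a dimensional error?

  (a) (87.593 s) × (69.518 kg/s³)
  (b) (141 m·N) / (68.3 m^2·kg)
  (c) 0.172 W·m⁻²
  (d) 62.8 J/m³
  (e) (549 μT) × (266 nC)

Reference: N·m⁻¹ = kg·m·s⁻²·m⁻¹ = kg·s⁻².
Each option:
  (a) [s] · [kg·s⁻³] = kg·s⁻²  ← same
  (b) [kg·m²·s⁻²] / [kg·m²] = s⁻²
  (c) W·m⁻² = J·s⁻¹·m⁻² = kg·s⁻³
  (d) J·m⁻³ = N·m·m⁻³ = kg·m⁻¹·s⁻²
  (e) [kg·s⁻²·A⁻¹] · [s·A] = kg·s⁻¹
Only (a) matches kg·s⁻².

(a)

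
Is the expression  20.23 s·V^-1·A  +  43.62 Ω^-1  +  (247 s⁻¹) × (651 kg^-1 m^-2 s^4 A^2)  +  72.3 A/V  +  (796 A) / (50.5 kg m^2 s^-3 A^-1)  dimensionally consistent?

Reduce each to base SI dimensions:
  20.23 s·V^-1·A:  A·s·V⁻¹ = A·s·(J·C⁻¹)⁻¹ = kg⁻¹·m⁻²·s⁴·A²
  43.62 Ω^-1:  Ω⁻¹ = (V·A⁻¹)⁻¹ = kg⁻¹·m⁻²·s³·A²
  (247 s⁻¹) × (651 kg^-1 m^-2 s^4 A^2):  [s⁻¹] · [kg⁻¹·m⁻²·s⁴·A²] = kg⁻¹·m⁻²·s³·A²
  72.3 A/V:  A·V⁻¹ = A·(J·C⁻¹)⁻¹ = kg⁻¹·m⁻²·s³·A²
  (796 A) / (50.5 kg m^2 s^-3 A^-1):  [A] / [kg·m²·s⁻³·A⁻¹] = kg⁻¹·m⁻²·s³·A²
The terms do not share a single dimension (kg⁻¹·m⁻²·s³·A² vs kg⁻¹·m⁻²·s⁴·A²).

No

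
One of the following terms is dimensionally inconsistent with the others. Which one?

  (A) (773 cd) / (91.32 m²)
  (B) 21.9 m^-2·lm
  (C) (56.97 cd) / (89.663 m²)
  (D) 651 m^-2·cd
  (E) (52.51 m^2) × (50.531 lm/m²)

Dimensions:
  (A) [cd] / [m²] = m⁻²·cd
  (B) lm·m⁻² = cd·m⁻² = m⁻²·cd
  (C) [cd] / [m²] = m⁻²·cd
  (D) cd·m⁻² = m⁻²·cd
  (E) [m²] · [m⁻²·cd] = cd
All reduce to m⁻²·cd except (E), which is cd.

(E)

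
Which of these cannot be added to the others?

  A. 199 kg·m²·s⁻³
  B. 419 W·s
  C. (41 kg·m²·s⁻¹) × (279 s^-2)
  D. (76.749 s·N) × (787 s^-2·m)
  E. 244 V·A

B.

Work out the base dimensions of each:
  A. kg·m²·s⁻³
  B. W·s = J·s⁻¹·s = kg·m²·s⁻²
  C. [kg·m²·s⁻¹] · [s⁻²] = kg·m²·s⁻³
  D. [kg·m·s⁻¹] · [m·s⁻²] = kg·m²·s⁻³
  E. V·A = J·C⁻¹·A = kg·m²·s⁻³
All reduce to kg·m²·s⁻³ except B., which is kg·m²·s⁻².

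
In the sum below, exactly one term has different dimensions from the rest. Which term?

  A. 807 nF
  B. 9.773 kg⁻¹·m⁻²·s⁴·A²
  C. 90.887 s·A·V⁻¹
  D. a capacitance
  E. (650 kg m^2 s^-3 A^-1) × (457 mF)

E.

In SI base units:
  A. F = C·V⁻¹ = kg⁻¹·m⁻²·s⁴·A²
  B. kg⁻¹·m⁻²·s⁴·A²
  C. A·s·V⁻¹ = A·s·(J·C⁻¹)⁻¹ = kg⁻¹·m⁻²·s⁴·A²
  D. [capacitance] = kg⁻¹·m⁻²·s⁴·A²
  E. [kg·m²·s⁻³·A⁻¹] · [kg⁻¹·m⁻²·s⁴·A²] = s·A
All reduce to kg⁻¹·m⁻²·s⁴·A² except E., which is s·A.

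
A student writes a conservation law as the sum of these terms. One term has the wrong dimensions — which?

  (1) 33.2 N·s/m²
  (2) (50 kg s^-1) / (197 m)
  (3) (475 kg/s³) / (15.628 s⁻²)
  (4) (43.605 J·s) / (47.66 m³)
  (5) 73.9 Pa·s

(3)

Expand each in SI base units:
  (1) N·s·m⁻² = kg·m·s⁻²·s·m⁻² = kg·m⁻¹·s⁻¹
  (2) [kg·s⁻¹] / [m] = kg·m⁻¹·s⁻¹
  (3) [kg·s⁻³] / [s⁻²] = kg·s⁻¹
  (4) [kg·m²·s⁻¹] / [m³] = kg·m⁻¹·s⁻¹
  (5) Pa·s = N·m⁻²·s = kg·m⁻¹·s⁻¹
All reduce to kg·m⁻¹·s⁻¹ except (3), which is kg·s⁻¹.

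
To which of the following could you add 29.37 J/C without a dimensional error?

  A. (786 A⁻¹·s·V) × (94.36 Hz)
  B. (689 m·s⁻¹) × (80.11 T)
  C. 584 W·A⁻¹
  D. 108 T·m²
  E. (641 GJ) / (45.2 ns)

Reference: J·C⁻¹ = N·m·(s·A)⁻¹ = kg·m²·s⁻³·A⁻¹.
Each option:
  A. [kg·m²·s⁻²·A⁻²] · [s⁻¹] = kg·m²·s⁻³·A⁻²
  B. [m·s⁻¹] · [kg·s⁻²·A⁻¹] = kg·m·s⁻³·A⁻¹
  C. W·A⁻¹ = J·s⁻¹·A⁻¹ = kg·m²·s⁻³·A⁻¹  ← same
  D. T·m² = Wb·m⁻²·m² = kg·m²·s⁻²·A⁻¹
  E. [kg·m²·s⁻²] / [s] = kg·m²·s⁻³
Only C. matches kg·m²·s⁻³·A⁻¹.

C.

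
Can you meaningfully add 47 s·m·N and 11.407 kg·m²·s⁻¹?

Yes

Reduce each to base SI dimensions:
  47 s·m·N:  N·m·s = kg·m·s⁻²·m·s = kg·m²·s⁻¹
  11.407 kg·m²·s⁻¹:  kg·m²·s⁻¹
Both are kg·m²·s⁻¹, so they have the same dimensions and can be added.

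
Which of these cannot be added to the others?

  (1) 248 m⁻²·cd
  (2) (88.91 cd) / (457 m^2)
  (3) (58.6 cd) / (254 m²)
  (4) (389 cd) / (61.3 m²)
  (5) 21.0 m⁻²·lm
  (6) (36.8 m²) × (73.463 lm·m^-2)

(6)

In SI base units:
  (1) cd·m⁻² = m⁻²·cd
  (2) [cd] / [m²] = m⁻²·cd
  (3) [cd] / [m²] = m⁻²·cd
  (4) [cd] / [m²] = m⁻²·cd
  (5) lm·m⁻² = cd·m⁻² = m⁻²·cd
  (6) [m²] · [m⁻²·cd] = cd
All reduce to m⁻²·cd except (6), which is cd.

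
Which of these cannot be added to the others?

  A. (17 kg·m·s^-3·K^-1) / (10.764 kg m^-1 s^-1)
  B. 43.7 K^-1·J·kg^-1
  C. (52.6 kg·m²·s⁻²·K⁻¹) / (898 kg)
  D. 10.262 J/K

D.

Reduce each to base SI dimensions:
  A. [kg·m·s⁻³·K⁻¹] / [kg·m⁻¹·s⁻¹] = m²·s⁻²·K⁻¹
  B. J·kg⁻¹·K⁻¹ = N·m·kg⁻¹·K⁻¹ = m²·s⁻²·K⁻¹
  C. [kg·m²·s⁻²·K⁻¹] / [kg] = m²·s⁻²·K⁻¹
  D. J·K⁻¹ = N·m·K⁻¹ = kg·m²·s⁻²·K⁻¹
All reduce to m²·s⁻²·K⁻¹ except D., which is kg·m²·s⁻²·K⁻¹.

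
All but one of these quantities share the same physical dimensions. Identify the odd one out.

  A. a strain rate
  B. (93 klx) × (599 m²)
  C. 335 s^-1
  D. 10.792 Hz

B.

Dimensions:
  A. [strain rate] = s⁻¹
  B. [m⁻²·cd] · [m²] = cd
  C. s⁻¹
  D. Hz = s⁻¹
All reduce to s⁻¹ except B., which is cd.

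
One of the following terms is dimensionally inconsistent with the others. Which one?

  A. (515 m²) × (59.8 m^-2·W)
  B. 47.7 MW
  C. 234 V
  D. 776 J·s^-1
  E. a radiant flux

In SI base units:
  A. [m²] · [kg·s⁻³] = kg·m²·s⁻³
  B. W = J·s⁻¹ = kg·m²·s⁻³
  C. V = J·C⁻¹ = kg·m²·s⁻³·A⁻¹
  D. J·s⁻¹ = N·m·s⁻¹ = kg·m²·s⁻³
  E. [radiant flux] = kg·m²·s⁻³
All reduce to kg·m²·s⁻³ except C., which is kg·m²·s⁻³·A⁻¹.

C.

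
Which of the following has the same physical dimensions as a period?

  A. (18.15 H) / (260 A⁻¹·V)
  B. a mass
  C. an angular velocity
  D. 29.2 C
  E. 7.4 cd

Reference: [period] = s.
Each option:
  A. [kg·m²·s⁻²·A⁻²] / [kg·m²·s⁻³·A⁻²] = s  ← same
  B. [mass] = kg
  C. [angular velocity] = s⁻¹
  D. C = s·A
  E. cd
Only A. matches s.

A.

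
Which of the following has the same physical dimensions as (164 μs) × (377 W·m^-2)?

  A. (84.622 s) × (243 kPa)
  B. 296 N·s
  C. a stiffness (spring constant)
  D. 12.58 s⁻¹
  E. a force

Reference: [s] · [kg·s⁻³] = kg·s⁻².
Each option:
  A. [s] · [kg·m⁻¹·s⁻²] = kg·m⁻¹·s⁻¹
  B. N·s = kg·m·s⁻²·s = kg·m·s⁻¹
  C. [stiffness (spring constant)] = kg·s⁻²  ← same
  D. s⁻¹
  E. [force] = kg·m·s⁻²
Only C. matches kg·s⁻².

C.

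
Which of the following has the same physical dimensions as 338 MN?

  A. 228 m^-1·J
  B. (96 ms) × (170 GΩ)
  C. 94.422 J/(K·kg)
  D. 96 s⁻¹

A.

Reference: N = kg·m·s⁻².
Each option:
  A. J·m⁻¹ = N·m·m⁻¹ = kg·m·s⁻²  ← same
  B. [s] · [kg·m²·s⁻³·A⁻²] = kg·m²·s⁻²·A⁻²
  C. J·kg⁻¹·K⁻¹ = N·m·kg⁻¹·K⁻¹ = m²·s⁻²·K⁻¹
  D. s⁻¹
Only A. matches kg·m·s⁻².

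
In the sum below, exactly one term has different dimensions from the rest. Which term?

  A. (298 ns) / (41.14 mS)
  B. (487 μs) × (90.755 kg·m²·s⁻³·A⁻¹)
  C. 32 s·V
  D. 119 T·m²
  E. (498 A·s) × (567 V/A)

Expand each in SI base units:
  A. [s] / [kg⁻¹·m⁻²·s³·A²] = kg·m²·s⁻²·A⁻²
  B. [s] · [kg·m²·s⁻³·A⁻¹] = kg·m²·s⁻²·A⁻¹
  C. V·s = J·C⁻¹·s = kg·m²·s⁻²·A⁻¹
  D. T·m² = Wb·m⁻²·m² = kg·m²·s⁻²·A⁻¹
  E. [s·A] · [kg·m²·s⁻³·A⁻²] = kg·m²·s⁻²·A⁻¹
All reduce to kg·m²·s⁻²·A⁻¹ except A., which is kg·m²·s⁻²·A⁻².

A.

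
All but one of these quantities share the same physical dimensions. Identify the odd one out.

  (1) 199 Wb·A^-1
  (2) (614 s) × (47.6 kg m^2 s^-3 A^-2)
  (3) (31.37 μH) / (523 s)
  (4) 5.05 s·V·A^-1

(3)

Dimensions:
  (1) Wb·A⁻¹ = V·s·A⁻¹ = kg·m²·s⁻²·A⁻²
  (2) [s] · [kg·m²·s⁻³·A⁻²] = kg·m²·s⁻²·A⁻²
  (3) [kg·m²·s⁻²·A⁻²] / [s] = kg·m²·s⁻³·A⁻²
  (4) V·s·A⁻¹ = J·C⁻¹·s·A⁻¹ = kg·m²·s⁻²·A⁻²
All reduce to kg·m²·s⁻²·A⁻² except (3), which is kg·m²·s⁻³·A⁻².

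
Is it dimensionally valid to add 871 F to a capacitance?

Work out the base dimensions of each:
  871 F:  F = C·V⁻¹ = kg⁻¹·m⁻²·s⁴·A²
  a capacitance:  [capacitance] = kg⁻¹·m⁻²·s⁴·A²
Both are kg⁻¹·m⁻²·s⁴·A², so they have the same dimensions and can be added.

Yes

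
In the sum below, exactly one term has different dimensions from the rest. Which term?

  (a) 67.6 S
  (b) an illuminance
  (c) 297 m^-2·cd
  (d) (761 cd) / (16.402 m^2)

Work out the base dimensions of each:
  (a) S = Ω⁻¹ = kg⁻¹·m⁻²·s³·A²
  (b) [illuminance] = m⁻²·cd
  (c) cd·m⁻² = m⁻²·cd
  (d) [cd] / [m²] = m⁻²·cd
All reduce to m⁻²·cd except (a), which is kg⁻¹·m⁻²·s³·A².

(a)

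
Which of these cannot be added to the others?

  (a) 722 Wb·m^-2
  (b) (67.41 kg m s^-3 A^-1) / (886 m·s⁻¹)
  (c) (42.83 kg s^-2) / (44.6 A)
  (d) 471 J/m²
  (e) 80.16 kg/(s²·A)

(d)

In SI base units:
  (a) Wb·m⁻² = V·s·m⁻² = kg·s⁻²·A⁻¹
  (b) [kg·m·s⁻³·A⁻¹] / [m·s⁻¹] = kg·s⁻²·A⁻¹
  (c) [kg·s⁻²] / [A] = kg·s⁻²·A⁻¹
  (d) J·m⁻² = N·m·m⁻² = kg·s⁻²
  (e) kg·s⁻²·A⁻¹
All reduce to kg·s⁻²·A⁻¹ except (d), which is kg·s⁻².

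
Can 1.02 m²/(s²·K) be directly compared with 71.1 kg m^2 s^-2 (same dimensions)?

Expand each in SI base units:
  1.02 m²/(s²·K):  m²·s⁻²·K⁻¹
  71.1 kg m^2 s^-2:  kg·m²·s⁻²
m²·s⁻²·K⁻¹ ≠ kg·m²·s⁻², so they cannot be added.

No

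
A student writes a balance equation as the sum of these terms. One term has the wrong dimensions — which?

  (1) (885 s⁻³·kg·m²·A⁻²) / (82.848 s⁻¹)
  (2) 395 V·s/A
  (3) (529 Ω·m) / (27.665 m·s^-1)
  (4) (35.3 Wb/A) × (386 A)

Dimensions:
  (1) [kg·m²·s⁻³·A⁻²] / [s⁻¹] = kg·m²·s⁻²·A⁻²
  (2) V·s·A⁻¹ = J·C⁻¹·s·A⁻¹ = kg·m²·s⁻²·A⁻²
  (3) [kg·m³·s⁻³·A⁻²] / [m·s⁻¹] = kg·m²·s⁻²·A⁻²
  (4) [kg·m²·s⁻²·A⁻²] · [A] = kg·m²·s⁻²·A⁻¹
All reduce to kg·m²·s⁻²·A⁻² except (4), which is kg·m²·s⁻²·A⁻¹.

(4)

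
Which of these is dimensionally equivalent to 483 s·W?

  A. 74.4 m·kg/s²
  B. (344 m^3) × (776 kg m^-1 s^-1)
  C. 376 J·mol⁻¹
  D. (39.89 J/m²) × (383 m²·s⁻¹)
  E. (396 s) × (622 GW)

Reference: W·s = J·s⁻¹·s = kg·m²·s⁻².
Each option:
  A. kg·m·s⁻²
  B. [m³] · [kg·m⁻¹·s⁻¹] = kg·m²·s⁻¹
  C. J·mol⁻¹ = N·m·mol⁻¹ = kg·m²·s⁻²·mol⁻¹
  D. [kg·s⁻²] · [m²·s⁻¹] = kg·m²·s⁻³
  E. [s] · [kg·m²·s⁻³] = kg·m²·s⁻²  ← same
Only E. matches kg·m²·s⁻².

E.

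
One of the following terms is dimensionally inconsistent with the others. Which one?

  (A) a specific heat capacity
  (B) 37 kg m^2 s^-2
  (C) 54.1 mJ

In SI base units:
  (A) [specific heat capacity] = m²·s⁻²·K⁻¹
  (B) kg·m²·s⁻²
  (C) J = N·m = kg·m²·s⁻²
All reduce to kg·m²·s⁻² except (A), which is m²·s⁻²·K⁻¹.

(A)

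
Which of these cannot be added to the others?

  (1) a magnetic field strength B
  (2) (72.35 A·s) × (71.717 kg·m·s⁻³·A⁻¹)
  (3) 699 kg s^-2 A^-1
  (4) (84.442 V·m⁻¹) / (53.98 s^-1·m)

Work out the base dimensions of each:
  (1) [magnetic field strength B] = kg·s⁻²·A⁻¹
  (2) [s·A] · [kg·m·s⁻³·A⁻¹] = kg·m·s⁻²
  (3) kg·s⁻²·A⁻¹
  (4) [kg·m·s⁻³·A⁻¹] / [m·s⁻¹] = kg·s⁻²·A⁻¹
All reduce to kg·s⁻²·A⁻¹ except (2), which is kg·m·s⁻².

(2)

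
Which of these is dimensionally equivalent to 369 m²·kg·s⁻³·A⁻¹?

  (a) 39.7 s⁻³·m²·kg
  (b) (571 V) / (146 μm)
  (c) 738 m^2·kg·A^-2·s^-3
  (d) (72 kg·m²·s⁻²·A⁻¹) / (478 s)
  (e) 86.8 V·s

Reference: kg·m²·s⁻³·A⁻¹.
Each option:
  (a) kg·m²·s⁻³
  (b) [kg·m²·s⁻³·A⁻¹] / [m] = kg·m·s⁻³·A⁻¹
  (c) kg·m²·s⁻³·A⁻²
  (d) [kg·m²·s⁻²·A⁻¹] / [s] = kg·m²·s⁻³·A⁻¹  ← same
  (e) V·s = J·C⁻¹·s = kg·m²·s⁻²·A⁻¹
Only (d) matches kg·m²·s⁻³·A⁻¹.

(d)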